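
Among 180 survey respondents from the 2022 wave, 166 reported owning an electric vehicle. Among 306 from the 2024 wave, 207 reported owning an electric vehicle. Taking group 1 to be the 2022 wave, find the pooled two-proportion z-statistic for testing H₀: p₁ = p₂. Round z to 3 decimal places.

z = 6.193

p̂₁ = 166/180 = 0.92222, p̂₂ = 207/306 = 0.67647.
Pooled p̂ = (166+207)/(180+306) = 373/486 = 0.76749.
Pooled SE = √[0.1784493·0.00882353] ≈ 0.039681.
z = (p̂₁ − p̂₂)/SE = (0.92222 − 0.67647)/0.039681 = 0.24575/0.039681 = 6.193.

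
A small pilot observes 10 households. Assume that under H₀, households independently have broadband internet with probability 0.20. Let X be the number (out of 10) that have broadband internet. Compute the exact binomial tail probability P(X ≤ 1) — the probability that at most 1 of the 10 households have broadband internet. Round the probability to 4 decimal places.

X is binomial with n = 10 and p = 0.20.
P(X ≤ 1) = C(10,0)·0.20^0·0.80^10 + C(10,1)·0.20^1·0.80^9.
= 0.107374 + 0.268435 = 0.3758.

P = 0.3758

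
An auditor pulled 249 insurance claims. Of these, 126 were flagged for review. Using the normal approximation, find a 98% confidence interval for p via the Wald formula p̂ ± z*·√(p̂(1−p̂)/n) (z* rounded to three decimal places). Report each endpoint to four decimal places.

With x = 126 successes in n = 249, p̂ = 0.50602.
Standard error of p̂: √(0.249964/249) = √0.001003870 = 0.031684.
For 98% confidence, z* = 2.326.
Margin = 2.326·0.031684 = 0.07370.
Interval: 0.50602 ± 0.07370 → (0.4323, 0.5797).

(0.4323, 0.5797)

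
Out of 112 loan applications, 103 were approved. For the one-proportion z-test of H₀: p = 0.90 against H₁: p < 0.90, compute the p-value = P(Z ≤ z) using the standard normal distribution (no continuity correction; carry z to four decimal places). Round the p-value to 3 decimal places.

p-value = 0.756

With x = 103 successes in n = 112, p̂ = 0.91964.
Under H₀, SE = √(p₀(1−p₀)/n) = √(0.90·0.10/112) = √0.000803571 = 0.028347.
Test statistic (full precision, shown to 4 dp): z = (103/112 − 0.90)/SE₀ ≈ 0.6929.
p-value = P(Z ≤ z) with z = 0.6929 → 0.756.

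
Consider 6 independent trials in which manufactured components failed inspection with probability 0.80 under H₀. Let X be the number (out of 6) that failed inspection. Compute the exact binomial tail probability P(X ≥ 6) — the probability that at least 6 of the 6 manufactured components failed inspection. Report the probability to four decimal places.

X ~ Binomial(n=6, p=0.80).
P(X ≥ 6) = C(6,6)·0.80^6·0.20^0.
= 0.262144 = 0.2621.

P = 0.2621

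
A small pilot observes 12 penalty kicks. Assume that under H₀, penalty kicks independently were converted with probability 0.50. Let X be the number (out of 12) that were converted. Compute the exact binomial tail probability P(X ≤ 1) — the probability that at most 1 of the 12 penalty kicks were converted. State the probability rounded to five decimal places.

P = 0.00317

X ~ Binomial(n=12, p=0.50).
P(X ≤ 1) = C(12,0)·0.50^0·0.50^12 + C(12,1)·0.50^1·0.50^11.
= 0.000244 + 0.002930 = 0.00317.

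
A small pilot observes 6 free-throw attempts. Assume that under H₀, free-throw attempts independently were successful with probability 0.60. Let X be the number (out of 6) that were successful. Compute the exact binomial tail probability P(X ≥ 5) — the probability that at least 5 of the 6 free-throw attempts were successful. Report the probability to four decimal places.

P = 0.2333

X is binomial with n = 6 and p = 0.60.
P(X ≥ 5) = C(6,5)·0.60^5·0.40^1 + C(6,6)·0.60^6·0.40^0.
= 0.186624 + 0.046656 = 0.2333.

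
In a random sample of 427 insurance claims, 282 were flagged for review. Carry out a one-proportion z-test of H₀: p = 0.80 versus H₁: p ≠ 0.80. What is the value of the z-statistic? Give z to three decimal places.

z = -7.211

Sample proportion p̂ = 282/427 = 0.66042.
Null standard error: √(0.80·0.20/427) = √0.000374707 = 0.019357.
Test statistic: z = -0.13958/0.019357 = -7.211.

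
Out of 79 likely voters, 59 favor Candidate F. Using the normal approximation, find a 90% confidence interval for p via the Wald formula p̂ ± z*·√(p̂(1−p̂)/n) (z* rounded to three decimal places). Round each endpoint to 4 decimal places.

(0.6664, 0.8273)

With x = 59 successes in n = 79, p̂ = 0.74684.
Standard error of p̂: √(0.189072/79) = √0.002393320 = 0.048922.
z* = 1.645 at the 90% level.
Margin of error: 1.645 × 0.048922 = 0.08048.
So the interval runs from 0.6664 to 0.8273.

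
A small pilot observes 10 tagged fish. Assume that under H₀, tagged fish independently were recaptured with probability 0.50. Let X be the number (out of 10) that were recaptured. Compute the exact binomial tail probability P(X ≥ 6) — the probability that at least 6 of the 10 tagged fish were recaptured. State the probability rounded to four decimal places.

X ~ Binomial(n=10, p=0.50).
P(X ≥ 6) = Σ_{j=6}^{10} C(10,j)·0.50^j·0.50^{10−j}.
= 0.205078 + 0.117188 + 0.043945 + 0.009766 + 0.000977 = 0.3770.

P = 0.3770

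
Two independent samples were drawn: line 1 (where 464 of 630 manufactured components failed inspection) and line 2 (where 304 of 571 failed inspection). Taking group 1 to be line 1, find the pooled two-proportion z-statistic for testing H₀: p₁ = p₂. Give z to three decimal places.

Sample proportions: p̂₁ = 464/630 = 0.73651 and p̂₂ = 304/571 = 0.53240.
Pooling: p̂ = 768/1201 = 0.63947.
SE = √[p̂(1−p̂)(1/n₁+1/n₂)] = √[0.63947·0.36053·(1/630+1/571)] ≈ 0.027744.
z = (p̂₁ − p̂₂)/SE = (0.73651 − 0.53240)/0.027744 = 0.20411/0.027744 = 7.357.

z = 7.357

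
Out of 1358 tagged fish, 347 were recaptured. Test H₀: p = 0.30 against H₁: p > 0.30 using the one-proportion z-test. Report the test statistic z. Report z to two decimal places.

z = -3.58

With x = 347 successes in n = 1358, p̂ = 0.25552.
Null standard error: √(0.30·0.70/1358) = √0.000154639 = 0.012435.
Test statistic: z = -0.04448/0.012435 = -3.58.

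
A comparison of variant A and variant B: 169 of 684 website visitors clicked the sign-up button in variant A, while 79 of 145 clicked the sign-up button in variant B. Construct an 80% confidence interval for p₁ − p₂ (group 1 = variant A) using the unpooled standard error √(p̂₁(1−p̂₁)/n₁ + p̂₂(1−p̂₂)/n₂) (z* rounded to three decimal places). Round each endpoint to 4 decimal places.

(-0.3548, -0.2407)

p̂₁ = 0.24708, p̂₂ = 0.54483, so the observed difference is -0.29775.
Unpooled SE = √(p̂₁(1−p̂₁)/n₁ + p̂₂(1−p̂₂)/n₂) = √(0.000271973 + 0.001710279) = 0.044522.
z* = 1.282 at the 80% level. Margin of error = 0.05708.
Interval: -0.29775 ± 0.05708 → (-0.3548, -0.2407).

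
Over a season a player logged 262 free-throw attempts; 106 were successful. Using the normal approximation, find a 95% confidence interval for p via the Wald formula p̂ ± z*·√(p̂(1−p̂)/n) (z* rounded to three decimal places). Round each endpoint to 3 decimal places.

The sample proportion is 106/262 = 0.40458.
Standard error of p̂: √(0.240895/262) = √0.000919447 = 0.030322.
z* = 1.960 at the 95% level.
Margin = 1.960·0.030322 = 0.05943.
Interval: 0.40458 ± 0.05943 → (0.345, 0.464).

(0.345, 0.464)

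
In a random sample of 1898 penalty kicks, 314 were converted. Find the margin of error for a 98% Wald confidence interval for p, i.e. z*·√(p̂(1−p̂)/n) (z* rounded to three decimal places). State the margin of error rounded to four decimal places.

ME = 0.0198

Sample proportion p̂ = 314/1898 = 0.16544.
Standard error of p̂: √(0.138068/1898) = √0.000072744 = 0.008529.
The 98% critical value is z* = 2.326.
Margin of error = z*·SE = 2.326 × 0.008529 = 0.0198.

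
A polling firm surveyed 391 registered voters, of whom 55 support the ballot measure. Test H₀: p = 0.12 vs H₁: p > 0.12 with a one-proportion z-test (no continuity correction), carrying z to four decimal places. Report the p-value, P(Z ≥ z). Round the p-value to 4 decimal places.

p-value = 0.1043

p̂ = 55/391 = 0.14066.
Null standard error: √(0.12·0.88/391) = √0.000270077 = 0.016434.
Test statistic (full precision, shown to 4 dp): z = (55/391 − 0.12)/SE₀ ≈ 1.2575.
p-value = P(Z ≥ z) with z = 1.2575 → 0.1043.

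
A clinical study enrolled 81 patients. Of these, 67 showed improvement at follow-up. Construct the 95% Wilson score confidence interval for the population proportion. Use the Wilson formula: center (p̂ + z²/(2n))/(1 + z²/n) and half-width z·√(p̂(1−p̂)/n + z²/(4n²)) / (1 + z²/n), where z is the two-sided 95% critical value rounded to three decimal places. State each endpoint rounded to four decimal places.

p̂ = 67/81 = 0.82716; z = 1.960, so z² = 3.841600.
1 + z²/n = 1.047427.
Center = (0.82716 + 0.023714)/1.047427 = 0.81235.
Radicand: p̂(1−p̂)/n + z²/(4n²) = 0.001765012 + 0.000146380 = 0.001911392.
Half-width = z·√(radicand)/denom = 1.960·0.043719/1.047427 = 0.08181.
So the interval runs from 0.7305 to 0.8942.

(0.7305, 0.8942)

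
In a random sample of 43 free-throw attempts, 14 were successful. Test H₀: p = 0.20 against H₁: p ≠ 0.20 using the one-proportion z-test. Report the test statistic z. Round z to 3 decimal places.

p̂ = 14/43 = 0.32558.
Under H₀, SE = √(p₀(1−p₀)/n) = √(0.20·0.80/43) = √0.003720930 = 0.060999.
Test statistic: z = 0.12558/0.060999 = 2.059.

z = 2.059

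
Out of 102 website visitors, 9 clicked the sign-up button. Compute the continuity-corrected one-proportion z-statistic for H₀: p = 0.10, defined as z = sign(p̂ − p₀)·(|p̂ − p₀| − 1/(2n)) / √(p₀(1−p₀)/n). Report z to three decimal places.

Sample proportion p̂ = 9/102 = 0.08824. p̂ − p₀ = -0.011765.
Continuity correction 1/(2n) = 1/204 = 0.004902.
Corrected numerator: |-0.011765| − 0.004902 = 0.006863.
Null standard error: √(0.10·0.90/102) = √0.000882353 = 0.029704.
z = (−)0.006863/0.029704 = -0.231.

z = -0.231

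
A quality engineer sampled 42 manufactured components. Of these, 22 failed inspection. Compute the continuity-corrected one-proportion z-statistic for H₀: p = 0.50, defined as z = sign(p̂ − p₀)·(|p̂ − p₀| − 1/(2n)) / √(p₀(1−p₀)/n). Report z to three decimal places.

p̂ = 22/42 = 0.52381. p̂ − p₀ = 0.023810.
Continuity correction 1/(2n) = 1/84 = 0.011905.
Corrected numerator: |0.023810| − 0.011905 = 0.011905.
Null standard error: √(0.50·0.50/42) = √0.005952381 = 0.077152.
z = +0.011905/0.077152 = 0.154.

z = 0.154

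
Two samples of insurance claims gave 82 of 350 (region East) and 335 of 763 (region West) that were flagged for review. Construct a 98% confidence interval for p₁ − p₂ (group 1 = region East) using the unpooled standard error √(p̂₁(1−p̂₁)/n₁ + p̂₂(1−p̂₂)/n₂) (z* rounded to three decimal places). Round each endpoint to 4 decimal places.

p̂₁ = 0.23429, p̂₂ = 0.43906, so the observed difference is -0.20477.
Unpooled SE = √(p̂₁(1−p̂₁)/n₁ + p̂₂(1−p̂₂)/n₂) = √(0.000512560 + 0.000322786) = 0.028902.
z* = 2.326 at the 98% level. Margin of error = 0.06723.
CI: -0.20477 ± 0.06723 = (-0.2720, -0.1375).

(-0.2720, -0.1375)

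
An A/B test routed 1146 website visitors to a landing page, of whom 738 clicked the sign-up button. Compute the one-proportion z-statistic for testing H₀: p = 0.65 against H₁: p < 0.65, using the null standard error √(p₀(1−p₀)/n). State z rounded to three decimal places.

z = -0.427

The sample proportion is 738/1146 = 0.64398.
Null standard error: √(0.65·0.35/1146) = √0.000198517 = 0.014090.
z = (p̂ − p₀)/SE = (0.64398 − 0.65)/0.014090 = -0.427.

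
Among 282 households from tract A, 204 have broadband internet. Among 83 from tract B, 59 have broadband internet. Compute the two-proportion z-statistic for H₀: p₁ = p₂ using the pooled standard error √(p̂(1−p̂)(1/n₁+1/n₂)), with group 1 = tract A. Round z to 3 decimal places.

z = 0.224

Sample proportions: p̂₁ = 204/282 = 0.72340 and p̂₂ = 59/83 = 0.71084.
Pooling: p̂ = 263/365 = 0.72055.
SE = √[p̂(1−p̂)(1/n₁+1/n₂)] = √[0.72055·0.27945·(1/282+1/83)] ≈ 0.056036.
z = (p̂₁ − p̂₂)/SE = (0.72340 − 0.71084)/0.056036 = 0.01256/0.056036 = 0.224.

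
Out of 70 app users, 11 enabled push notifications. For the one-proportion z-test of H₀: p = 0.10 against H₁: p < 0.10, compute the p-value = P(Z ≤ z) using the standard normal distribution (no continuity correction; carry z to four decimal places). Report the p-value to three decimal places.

p-value = 0.944

p̂ = 11/70 = 0.15714.
SE₀ = √(0.10·0.90/70) = 0.035857.
Test statistic (full precision, shown to 4 dp): z = (11/70 − 0.10)/SE₀ ≈ 1.5936.
p-value = P(Z ≤ z) with z = 1.5936 → 0.944.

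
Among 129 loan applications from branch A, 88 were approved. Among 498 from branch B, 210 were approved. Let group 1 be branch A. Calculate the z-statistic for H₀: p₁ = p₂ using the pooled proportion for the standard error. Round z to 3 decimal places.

z = 5.280

p̂₁ = 88/129 = 0.68217, p̂₂ = 210/498 = 0.42169.
Pooled p̂ = (88+210)/(129+498) = 298/627 = 0.47528.
Pooled SE = √[0.2493889·0.00975997] ≈ 0.049336.
z = (p̂₁ − p̂₂)/SE = (0.68217 − 0.42169)/0.049336 = 0.26048/0.049336 = 5.280.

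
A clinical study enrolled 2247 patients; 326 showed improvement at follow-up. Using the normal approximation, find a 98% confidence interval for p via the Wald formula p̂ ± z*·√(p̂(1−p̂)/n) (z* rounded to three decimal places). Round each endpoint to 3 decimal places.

(0.128, 0.162)

With x = 326 successes in n = 2247, p̂ = 0.14508.
SE = √(p̂(1−p̂)/n) = √(0.124033/2247) = 0.007430.
The 98% critical value is z* = 2.326.
Margin of error: 2.326 × 0.007430 = 0.01728.
Interval: 0.14508 ± 0.01728 → (0.128, 0.162).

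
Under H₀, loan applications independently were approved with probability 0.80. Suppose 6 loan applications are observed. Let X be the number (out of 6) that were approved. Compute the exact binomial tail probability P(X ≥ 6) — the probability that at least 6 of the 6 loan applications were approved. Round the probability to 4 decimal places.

P = 0.2621

X is binomial with n = 6 and p = 0.80.
P(X ≥ 6) = C(6,6)·0.80^6·0.20^0.
= 0.262144 = 0.2621.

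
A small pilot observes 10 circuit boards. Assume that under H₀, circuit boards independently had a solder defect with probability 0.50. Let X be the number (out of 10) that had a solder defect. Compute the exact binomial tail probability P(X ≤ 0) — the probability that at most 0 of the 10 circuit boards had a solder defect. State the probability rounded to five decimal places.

P = 0.00098

X ~ Binomial(n=10, p=0.50).
P(X ≤ 0) = C(10,0)·0.50^0·0.50^10.
= 0.000977 = 0.00098.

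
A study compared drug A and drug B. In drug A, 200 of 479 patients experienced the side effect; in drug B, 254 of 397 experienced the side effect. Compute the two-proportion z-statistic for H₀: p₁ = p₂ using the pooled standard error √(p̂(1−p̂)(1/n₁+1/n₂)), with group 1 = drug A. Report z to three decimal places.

z = -6.554

p̂₁ = 200/479 = 0.41754, p̂₂ = 254/397 = 0.63980.
Pooled p̂ = (200+254)/(479+397) = 454/876 = 0.51826.
SE = √[p̂(1−p̂)(1/n₁+1/n₂)] = √[0.51826·0.48174·(1/479+1/397)] ≈ 0.033913.
z = -0.22226/0.033913 = -6.554.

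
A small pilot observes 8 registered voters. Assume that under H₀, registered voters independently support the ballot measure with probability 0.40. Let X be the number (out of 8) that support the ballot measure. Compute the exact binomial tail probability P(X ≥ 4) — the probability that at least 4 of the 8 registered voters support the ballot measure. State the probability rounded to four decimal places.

X ~ Binomial(n=8, p=0.40).
P(X ≥ 4) = Σ_{j=4}^{8} C(8,j)·0.40^j·0.60^{8−j}.
= 0.232243 + 0.123863 + 0.041288 + 0.007864 + 0.000655 = 0.4059.

P = 0.4059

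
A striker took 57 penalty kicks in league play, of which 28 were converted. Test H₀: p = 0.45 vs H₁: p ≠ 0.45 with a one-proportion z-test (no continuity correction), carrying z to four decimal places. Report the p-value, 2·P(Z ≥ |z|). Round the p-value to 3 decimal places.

Sample proportion p̂ = 28/57 = 0.49123.
Under H₀, SE = √(p₀(1−p₀)/n) = √(0.45·0.55/57) = √0.004342105 = 0.065895.
z = (p̂ − p₀)/SE = (28/57 − 0.45)/0.065895 ≈ 0.6257.
From the standard normal, 2·P(Z ≥ |z|) = 0.532.

p-value = 0.532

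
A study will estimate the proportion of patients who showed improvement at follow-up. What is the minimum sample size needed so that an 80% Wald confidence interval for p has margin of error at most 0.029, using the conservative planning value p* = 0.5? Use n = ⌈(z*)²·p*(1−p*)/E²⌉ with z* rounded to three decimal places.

The 80% critical value is z* = 1.282.
p*(1−p*) = 0.2500.
Required n before rounding: 1.643524 × 0.2500 / 0.029² = 488.562.
⌈488.562⌉ = 489.

n = 489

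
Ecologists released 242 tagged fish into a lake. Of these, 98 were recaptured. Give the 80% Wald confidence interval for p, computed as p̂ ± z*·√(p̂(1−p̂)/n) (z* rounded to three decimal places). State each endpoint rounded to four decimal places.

With x = 98 successes in n = 242, p̂ = 0.40496.
Standard error of p̂: √(0.240967/242) = √0.000995732 = 0.031555.
z* = 1.282 at the 80% level.
Margin of error: 1.282 × 0.031555 = 0.04045.
So the interval runs from 0.3645 to 0.4454.

(0.3645, 0.4454)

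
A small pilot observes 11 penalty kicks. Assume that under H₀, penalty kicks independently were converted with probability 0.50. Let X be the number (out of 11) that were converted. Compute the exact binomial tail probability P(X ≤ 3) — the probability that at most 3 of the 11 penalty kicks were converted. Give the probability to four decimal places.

P = 0.1133

X is binomial with n = 11 and p = 0.50.
P(X ≤ 3) = C(11,0)·0.50^0·0.50^11 + C(11,1)·0.50^1·0.50^10 + C(11,2)·0.50^2·0.50^9 + C(11,3)·0.50^3·0.50^8.
= 0.000488 + 0.005371 + 0.026855 + 0.080566 = 0.1133.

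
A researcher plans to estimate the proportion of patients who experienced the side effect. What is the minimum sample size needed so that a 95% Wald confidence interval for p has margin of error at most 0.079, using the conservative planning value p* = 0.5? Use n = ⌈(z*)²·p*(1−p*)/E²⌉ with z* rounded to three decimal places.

z* = 1.960 at the 95% level.
p*(1−p*) = 0.50·0.50 = 0.2500.
Required n before rounding: 3.841600 × 0.2500 / 0.079² = 153.886.
Rounding up, n = 154.

n = 154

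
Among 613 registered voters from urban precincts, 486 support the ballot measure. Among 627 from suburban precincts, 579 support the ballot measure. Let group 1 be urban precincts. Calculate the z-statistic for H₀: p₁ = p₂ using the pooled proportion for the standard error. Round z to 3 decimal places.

z = -6.605

Sample proportions: p̂₁ = 486/613 = 0.79282 and p̂₂ = 579/627 = 0.92344.
Pooled p̂ = (486+579)/(613+627) = 1065/1240 = 0.85887.
Pooled SE = √[0.1212116·0.00322622] ≈ 0.019775.
z = -0.13062/0.019775 = -6.605.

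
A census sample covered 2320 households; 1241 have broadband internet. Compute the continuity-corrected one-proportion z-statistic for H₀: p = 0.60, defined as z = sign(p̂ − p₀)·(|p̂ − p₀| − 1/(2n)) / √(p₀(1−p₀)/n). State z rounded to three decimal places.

z = -6.378

p̂ = 1241/2320 = 0.53491. p̂ − p₀ = -0.065086.
1/(2n) = 0.000216.
Corrected numerator: |-0.065086| − 0.000216 = 0.064870.
SE₀ = √(0.60·0.40/2320) = 0.010171.
z = (−)0.064870/0.010171 = -6.378.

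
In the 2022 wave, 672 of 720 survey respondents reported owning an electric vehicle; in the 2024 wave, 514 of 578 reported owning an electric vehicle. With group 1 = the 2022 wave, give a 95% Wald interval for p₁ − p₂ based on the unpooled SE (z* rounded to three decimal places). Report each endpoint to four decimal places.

(0.0127, 0.0755)

p̂₁ = 672/720 = 0.93333, p̂₂ = 514/578 = 0.88927; p̂₁ − p̂₂ = 0.04406.
SE = √(0.000086420 + 0.000170357) = √0.000256777 = 0.016024.
For 95% confidence, z* = 1.960. Margin of error = 0.03141.
So the interval runs from 0.0127 to 0.0755.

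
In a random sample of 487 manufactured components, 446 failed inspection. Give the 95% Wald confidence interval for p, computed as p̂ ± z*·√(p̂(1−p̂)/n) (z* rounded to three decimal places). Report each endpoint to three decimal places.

Sample proportion p̂ = 446/487 = 0.91581.
SE(p̂) = √(0.91581·0.08419/487) = 0.012582.
For 95% confidence, z* = 1.960.
Margin = 1.960·0.012582 = 0.02466.
Interval: 0.91581 ± 0.02466 → (0.891, 0.940).

(0.891, 0.940)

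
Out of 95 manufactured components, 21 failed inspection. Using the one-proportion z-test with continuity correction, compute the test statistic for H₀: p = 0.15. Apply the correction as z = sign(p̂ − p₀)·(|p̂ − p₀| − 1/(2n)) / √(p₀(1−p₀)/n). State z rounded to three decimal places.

z = 1.796

With x = 21 successes in n = 95, p̂ = 0.22105. p̂ − p₀ = 0.071053.
Continuity correction 1/(2n) = 1/190 = 0.005263.
Corrected numerator: |0.071053| − 0.005263 = 0.065790.
Null standard error: √(0.15·0.85/95) = √0.001342105 = 0.036635.
z = +0.065790/0.036635 = 1.796.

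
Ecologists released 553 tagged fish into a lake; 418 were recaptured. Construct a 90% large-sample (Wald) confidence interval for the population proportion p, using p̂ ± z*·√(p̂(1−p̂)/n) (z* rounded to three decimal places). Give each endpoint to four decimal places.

(0.7258, 0.7859)

The sample proportion is 418/553 = 0.75588.
SE = √(p̂(1−p̂)/n) = √(0.184527/553) = 0.018267.
For 90% confidence, z* = 1.645.
Margin = 1.645·0.018267 = 0.03005.
CI: 0.75588 ± 0.03005 = (0.7258, 0.7859).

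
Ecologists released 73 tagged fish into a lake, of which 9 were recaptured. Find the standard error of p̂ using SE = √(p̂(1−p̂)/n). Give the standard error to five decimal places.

The sample proportion is 9/73 = 0.12329.
p̂(1−p̂) = 0.12329·0.87671 = 0.108090.
SE = √(0.108090/73) = 0.03848.

SE = 0.03848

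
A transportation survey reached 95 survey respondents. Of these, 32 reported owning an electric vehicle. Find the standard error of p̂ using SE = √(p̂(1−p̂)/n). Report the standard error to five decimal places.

SE = 0.04849

p̂ = 32/95 = 0.33684.
p̂(1−p̂) = 0.33684·0.66316 = 0.223379.
SE = √(0.223379/95) = √0.002351358 = 0.04849.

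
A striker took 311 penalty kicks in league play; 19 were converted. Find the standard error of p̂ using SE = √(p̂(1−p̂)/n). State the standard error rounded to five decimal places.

The sample proportion is 19/311 = 0.06109.
p̂(1−p̂) = 0.057358.
SE = √(0.057358/311) = √0.000184431 = 0.01358.

SE = 0.01358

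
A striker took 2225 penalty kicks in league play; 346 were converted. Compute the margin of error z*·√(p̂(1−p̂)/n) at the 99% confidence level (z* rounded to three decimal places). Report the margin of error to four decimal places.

ME = 0.0198

The sample proportion is 346/2225 = 0.15551.
SE = √(p̂(1−p̂)/n) = √(0.131324/2225) = 0.007683.
z* = 2.576 at the 99% level.
So ME = 0.0198.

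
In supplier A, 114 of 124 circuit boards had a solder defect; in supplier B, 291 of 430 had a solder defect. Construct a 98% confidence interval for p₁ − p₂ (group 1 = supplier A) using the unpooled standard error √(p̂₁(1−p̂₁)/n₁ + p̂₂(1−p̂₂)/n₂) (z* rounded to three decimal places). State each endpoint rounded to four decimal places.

p̂₁ = 0.91935, p̂₂ = 0.67674, so the observed difference is 0.24261.
SE = √(0.000597915 + 0.000508748) = √0.001106663 = 0.033267.
For 98% confidence, z* = 2.326. Margin = 2.326·0.033267 = 0.07738.
CI: 0.24261 ± 0.07738 = (0.1652, 0.3200).

(0.1652, 0.3200)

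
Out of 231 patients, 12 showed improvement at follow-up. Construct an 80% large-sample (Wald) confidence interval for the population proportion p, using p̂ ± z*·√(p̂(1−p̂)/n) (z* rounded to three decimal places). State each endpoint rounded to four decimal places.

(0.0332, 0.0707)

With x = 12 successes in n = 231, p̂ = 0.05195.
SE = √(p̂(1−p̂)/n) = √(0.049249/231) = 0.014601.
For 80% confidence, z* = 1.282.
Margin = 1.282·0.014601 = 0.01872.
Interval: 0.05195 ± 0.01872 → (0.0332, 0.0707).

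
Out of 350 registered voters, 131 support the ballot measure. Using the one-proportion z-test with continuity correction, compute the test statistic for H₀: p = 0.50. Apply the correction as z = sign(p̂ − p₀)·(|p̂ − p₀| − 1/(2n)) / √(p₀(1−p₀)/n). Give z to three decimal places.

Sample proportion p̂ = 131/350 = 0.37429. p̂ − p₀ = -0.125714.
1/(2n) = 0.001429.
Corrected numerator: |-0.125714| − 0.001429 = 0.124285.
Under H₀, SE = √(p₀(1−p₀)/n) = √(0.50·0.50/350) = √0.000714286 = 0.026726.
z = (−)0.124285/0.026726 = -4.650.

z = -4.650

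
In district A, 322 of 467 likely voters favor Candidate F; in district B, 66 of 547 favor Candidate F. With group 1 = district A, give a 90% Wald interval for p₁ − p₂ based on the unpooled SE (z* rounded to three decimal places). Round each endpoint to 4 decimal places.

(0.5268, 0.6109)

p̂₁ = 322/467 = 0.68951, p̂₂ = 66/547 = 0.12066; p̂₁ − p̂₂ = 0.56885.
SE = √(0.000458430 + 0.000193967) = √0.000652397 = 0.025542.
For 90% confidence, z* = 1.645. Margin = 1.645·0.025542 = 0.04202.
So the interval runs from 0.5268 to 0.6109.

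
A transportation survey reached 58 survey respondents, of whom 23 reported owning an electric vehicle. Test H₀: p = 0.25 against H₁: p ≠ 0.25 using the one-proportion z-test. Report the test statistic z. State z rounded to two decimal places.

z = 2.58

Sample proportion p̂ = 23/58 = 0.39655.
Under H₀, SE = √(p₀(1−p₀)/n) = √(0.25·0.75/58) = √0.003232759 = 0.056857.
z = (0.39655 − 0.25)/0.056857 = 0.14655/0.056857 = 2.58.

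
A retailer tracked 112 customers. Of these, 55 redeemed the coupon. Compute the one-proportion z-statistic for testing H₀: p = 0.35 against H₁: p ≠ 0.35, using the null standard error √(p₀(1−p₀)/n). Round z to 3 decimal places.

Sample proportion p̂ = 55/112 = 0.49107.
Under H₀, SE = √(p₀(1−p₀)/n) = √(0.35·0.65/112) = √0.002031250 = 0.045069.
z = (p̂ − p₀)/SE = (0.49107 − 0.35)/0.045069 = 3.130.

z = 3.130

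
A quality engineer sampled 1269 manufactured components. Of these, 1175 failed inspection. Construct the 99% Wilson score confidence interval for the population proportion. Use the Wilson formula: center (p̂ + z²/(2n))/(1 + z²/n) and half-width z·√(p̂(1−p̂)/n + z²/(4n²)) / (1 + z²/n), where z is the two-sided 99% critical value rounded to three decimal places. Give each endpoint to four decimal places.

Here p̂ = 1175/1269 = 0.92593 and z = 2.576 (z² = 6.635776).
Denominator 1 + z²/n = 1 + 6.635776/1269 = 1.005229.
Adjusted center: (0.92593 + z²/(2n))/1.005229 = 0.92371.
Radicand: p̂(1−p̂)/n + z²/(4n²) = 0.000054048 + 0.000001030 = 0.000055078.
Half-width = z·√(radicand)/denom = 2.576·0.007421/1.005229 = 0.01902.
So the interval runs from 0.9047 to 0.9427.

(0.9047, 0.9427)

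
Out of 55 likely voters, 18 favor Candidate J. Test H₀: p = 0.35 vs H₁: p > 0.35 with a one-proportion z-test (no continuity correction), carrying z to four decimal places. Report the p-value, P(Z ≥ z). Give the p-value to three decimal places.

p-value = 0.638

p̂ = 18/55 = 0.32727.
SE₀ = √(0.35·0.65/55) = 0.064315.
Test statistic (full precision, shown to 4 dp): z = (18/55 − 0.35)/SE₀ ≈ -0.3534.
p-value = P(Z ≥ z) with z = -0.3534 → 0.638.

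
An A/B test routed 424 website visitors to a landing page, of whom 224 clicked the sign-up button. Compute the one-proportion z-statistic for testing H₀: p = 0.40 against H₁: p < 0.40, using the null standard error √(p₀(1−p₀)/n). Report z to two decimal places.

z = 5.39

p̂ = 224/424 = 0.52830.
SE₀ = √(0.40·0.60/424) = 0.023792.
Test statistic: z = 0.12830/0.023792 = 5.39.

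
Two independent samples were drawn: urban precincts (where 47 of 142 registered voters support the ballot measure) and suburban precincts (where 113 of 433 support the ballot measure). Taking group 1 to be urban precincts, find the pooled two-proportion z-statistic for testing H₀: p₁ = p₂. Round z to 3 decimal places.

p̂₁ = 47/142 = 0.33099, p̂₂ = 113/433 = 0.26097.
Pooled p̂ = (47+113)/(142+433) = 160/575 = 0.27826.
SE = √[p̂(1−p̂)(1/n₁+1/n₂)] = √[0.27826·0.72174·(1/142+1/433)] ≈ 0.043337.
z = (p̂₁ − p̂₂)/SE = (0.33099 − 0.26097)/0.043337 = 0.07002/0.043337 = 1.616.

z = 1.616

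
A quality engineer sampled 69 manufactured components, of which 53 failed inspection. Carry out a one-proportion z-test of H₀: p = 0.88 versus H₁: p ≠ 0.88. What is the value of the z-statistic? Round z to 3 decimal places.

p̂ = 53/69 = 0.76812.
Null standard error: √(0.88·0.12/69) = √0.001530435 = 0.039121.
Test statistic: z = -0.11188/0.039121 = -2.860.

z = -2.860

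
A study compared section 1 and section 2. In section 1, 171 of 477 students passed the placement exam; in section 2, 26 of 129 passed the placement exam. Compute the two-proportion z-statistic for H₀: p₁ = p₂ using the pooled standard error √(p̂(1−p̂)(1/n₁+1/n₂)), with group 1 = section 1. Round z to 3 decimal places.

z = 3.376

Sample proportions: p̂₁ = 171/477 = 0.35849 and p̂₂ = 26/129 = 0.20155.
Pooled p̂ = (171+26)/(477+129) = 197/606 = 0.32508.
Pooled SE = √[0.2194039·0.00984837] ≈ 0.046484.
z = (p̂₁ − p̂₂)/SE = (0.35849 − 0.20155)/0.046484 = 0.15694/0.046484 = 3.376.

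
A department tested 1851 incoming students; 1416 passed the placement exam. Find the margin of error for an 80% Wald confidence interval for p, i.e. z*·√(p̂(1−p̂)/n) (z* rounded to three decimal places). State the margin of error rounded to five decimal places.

p̂ = 1416/1851 = 0.76499.
SE = √(p̂(1−p̂)/n) = √(0.179779/1851) = 0.009855.
z* = 1.282 at the 80% level.
ME = 1.282·0.009855 = 0.01263.

ME = 0.01263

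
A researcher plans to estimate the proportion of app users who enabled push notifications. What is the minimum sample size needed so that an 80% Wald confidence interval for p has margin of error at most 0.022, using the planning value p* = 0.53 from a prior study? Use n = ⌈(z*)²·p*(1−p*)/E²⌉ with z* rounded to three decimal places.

For 80% confidence, z* = 1.282.
p*(1−p*) = 0.2491.
(z*)²·p*(1−p*)/E² = 1.643524·0.2491/0.000484 = 845.872.
⌈845.872⌉ = 846.

n = 846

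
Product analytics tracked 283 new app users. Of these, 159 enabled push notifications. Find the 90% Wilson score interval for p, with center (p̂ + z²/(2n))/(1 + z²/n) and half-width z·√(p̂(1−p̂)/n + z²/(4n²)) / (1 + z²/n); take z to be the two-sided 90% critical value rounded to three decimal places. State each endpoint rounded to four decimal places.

Here p̂ = 159/283 = 0.56184 and z = 1.645 (z² = 2.706025).
Denominator 1 + z²/n = 1 + 2.706025/283 = 1.009562.
Center = (0.56184 + 0.004781)/1.009562 = 0.56125.
Radicand: p̂(1−p̂)/n + z²/(4n²) = 0.000869880 + 0.000008447 = 0.000878327.
Half-width = 1.645·√0.000878327/1.009562 = 0.04829.
So the interval runs from 0.5130 to 0.6095.

(0.5130, 0.6095)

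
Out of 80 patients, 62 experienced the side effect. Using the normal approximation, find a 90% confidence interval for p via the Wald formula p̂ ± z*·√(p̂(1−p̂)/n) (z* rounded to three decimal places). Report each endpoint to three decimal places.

(0.698, 0.852)

With x = 62 successes in n = 80, p̂ = 0.77500.
SE = √(p̂(1−p̂)/n) = √(0.174375/80) = 0.046687.
For 90% confidence, z* = 1.645.
Margin of error: 1.645 × 0.046687 = 0.07680.
CI: 0.77500 ± 0.07680 = (0.698, 0.852).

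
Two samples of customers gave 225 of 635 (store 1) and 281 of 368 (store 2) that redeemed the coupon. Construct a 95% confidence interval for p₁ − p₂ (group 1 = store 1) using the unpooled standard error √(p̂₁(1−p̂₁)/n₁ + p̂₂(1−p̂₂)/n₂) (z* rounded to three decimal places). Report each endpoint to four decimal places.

p̂₁ = 0.35433, p̂₂ = 0.76359, so the observed difference is -0.40926.
SE = √(0.000360284 + 0.000490549) = √0.000850833 = 0.029169.
The 95% critical value is z* = 1.960. Margin = 1.960·0.029169 = 0.05717.
CI: -0.40926 ± 0.05717 = (-0.4664, -0.3521).

(-0.4664, -0.3521)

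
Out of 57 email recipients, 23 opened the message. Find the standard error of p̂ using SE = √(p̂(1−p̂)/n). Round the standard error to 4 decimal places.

SE = 0.0650

Sample proportion p̂ = 23/57 = 0.40351.
p̂(1−p̂) = 0.40351·0.59649 = 0.240690.
SE = √(0.240690/57) = √0.004222632 = 0.0650.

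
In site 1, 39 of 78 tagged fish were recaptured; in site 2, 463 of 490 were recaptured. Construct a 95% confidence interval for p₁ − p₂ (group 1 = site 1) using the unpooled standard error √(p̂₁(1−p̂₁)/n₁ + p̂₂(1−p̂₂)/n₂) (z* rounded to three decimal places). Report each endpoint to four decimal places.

p̂₁ = 39/78 = 0.50000, p̂₂ = 463/490 = 0.94490; p̂₁ − p̂₂ = -0.44490.
SE = √(0.003205128 + 0.000106257) = √0.003311385 = 0.057545.
The 95% critical value is z* = 1.960. Margin = 1.960·0.057545 = 0.11279.
Interval: -0.44490 ± 0.11279 → (-0.5577, -0.3321).

(-0.5577, -0.3321)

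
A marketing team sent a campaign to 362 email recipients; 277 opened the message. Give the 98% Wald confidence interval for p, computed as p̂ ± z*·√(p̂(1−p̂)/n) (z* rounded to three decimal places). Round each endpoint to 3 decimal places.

The sample proportion is 277/362 = 0.76519.
SE(p̂) = √(0.76519·0.23481/362) = 0.022279.
For 98% confidence, z* = 2.326.
Margin = 2.326·0.022279 = 0.05182.
Interval: 0.76519 ± 0.05182 → (0.713, 0.817).

(0.713, 0.817)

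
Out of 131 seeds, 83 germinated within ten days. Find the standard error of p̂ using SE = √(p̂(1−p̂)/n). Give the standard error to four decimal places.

The sample proportion is 83/131 = 0.63359.
p̂(1−p̂) = 0.232154.
Dividing by n and taking the root: √0.001772168 = 0.0421.

SE = 0.0421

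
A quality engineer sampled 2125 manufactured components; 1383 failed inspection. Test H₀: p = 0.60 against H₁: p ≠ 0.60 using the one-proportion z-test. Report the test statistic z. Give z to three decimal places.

With x = 1383 successes in n = 2125, p̂ = 0.65082.
Null standard error: √(0.60·0.40/2125) = √0.000112941 = 0.010627.
z = (0.65082 − 0.60)/0.010627 = 0.05082/0.010627 = 4.782.

z = 4.782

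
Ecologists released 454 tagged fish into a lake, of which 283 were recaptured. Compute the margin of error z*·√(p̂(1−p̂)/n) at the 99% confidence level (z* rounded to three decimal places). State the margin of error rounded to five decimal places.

ME = 0.05858

With x = 283 successes in n = 454, p̂ = 0.62335.
SE = √(p̂(1−p̂)/n) = √(0.234785/454) = 0.022741.
z* = 2.576 at the 99% level.
ME = 2.576·0.022741 = 0.05858.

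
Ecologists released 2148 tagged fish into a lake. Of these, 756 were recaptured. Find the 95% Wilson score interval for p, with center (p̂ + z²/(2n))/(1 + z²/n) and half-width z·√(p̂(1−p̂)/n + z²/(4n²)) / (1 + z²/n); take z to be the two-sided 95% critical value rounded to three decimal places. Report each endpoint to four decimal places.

(0.3320, 0.3724)

p̂ = 756/2148 = 0.35196; z = 1.960, so z² = 3.841600.
1 + z²/n = 1.001788.
Center = (0.35196 + 0.000894)/1.001788 = 0.35222.
Radicand: p̂(1−p̂)/n + z²/(4n²) = 0.000106184 + 0.000000208 = 0.000106392.
Half-width = z·√(radicand)/denom = 1.960·0.010315/1.001788 = 0.02018.
So the interval runs from 0.3320 to 0.3724.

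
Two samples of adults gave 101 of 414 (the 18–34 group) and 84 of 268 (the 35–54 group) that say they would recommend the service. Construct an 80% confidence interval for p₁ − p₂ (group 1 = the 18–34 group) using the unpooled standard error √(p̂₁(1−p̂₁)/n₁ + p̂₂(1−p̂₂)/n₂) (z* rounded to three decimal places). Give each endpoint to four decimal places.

p̂₁ = 0.24396, p̂₂ = 0.31343, so the observed difference is -0.06947.
Unpooled SE = √(p̂₁(1−p̂₁)/n₁ + p̂₂(1−p̂₂)/n₂) = √(0.000445517 + 0.000802958) = 0.035334.
z* = 1.282 at the 80% level. Margin of error = 0.04530.
CI: -0.06947 ± 0.04530 = (-0.1148, -0.0242).

(-0.1148, -0.0242)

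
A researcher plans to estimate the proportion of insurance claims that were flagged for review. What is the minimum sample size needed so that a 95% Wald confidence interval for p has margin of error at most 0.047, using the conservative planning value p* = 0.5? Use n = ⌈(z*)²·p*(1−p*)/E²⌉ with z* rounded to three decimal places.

n = 435

The 95% critical value is z* = 1.960.
p*(1−p*) = 0.50·0.50 = 0.2500.
(z*)²·p*(1−p*)/E² = 3.841600·0.2500/0.002209 = 434.767.
⌈434.767⌉ = 435.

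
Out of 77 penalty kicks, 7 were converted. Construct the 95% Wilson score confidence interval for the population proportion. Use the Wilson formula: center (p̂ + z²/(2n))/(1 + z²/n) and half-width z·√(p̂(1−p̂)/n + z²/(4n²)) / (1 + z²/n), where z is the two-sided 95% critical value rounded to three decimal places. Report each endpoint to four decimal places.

p̂ = 7/77 = 0.09091; z = 1.960, so z² = 3.841600.
1 + z²/n = 1.049891.
Center = (0.09091 + 0.024945)/1.049891 = 0.11035.
Radicand: p̂(1−p̂)/n + z²/(4n²) = 0.001073307 + 0.000161983 = 0.001235290.
Half-width = z·√(radicand)/denom = 1.960·0.035147/1.049891 = 0.06561.
Interval: 0.11035 ± 0.06561 → (0.0447, 0.1760).

(0.0447, 0.1760)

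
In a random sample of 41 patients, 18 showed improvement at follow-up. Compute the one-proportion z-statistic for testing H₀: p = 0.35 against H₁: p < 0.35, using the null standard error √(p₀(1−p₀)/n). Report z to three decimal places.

z = 1.195

p̂ = 18/41 = 0.43902.
Null standard error: √(0.35·0.65/41) = √0.005548780 = 0.074490.
Test statistic: z = 0.08902/0.074490 = 1.195.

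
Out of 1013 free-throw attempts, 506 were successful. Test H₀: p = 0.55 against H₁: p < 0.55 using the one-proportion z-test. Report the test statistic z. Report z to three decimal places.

The sample proportion is 506/1013 = 0.49951.
SE₀ = √(0.55·0.45/1013) = 0.015631.
z = (p̂ − p₀)/SE = (0.49951 − 0.55)/0.015631 = -3.230.

z = -3.230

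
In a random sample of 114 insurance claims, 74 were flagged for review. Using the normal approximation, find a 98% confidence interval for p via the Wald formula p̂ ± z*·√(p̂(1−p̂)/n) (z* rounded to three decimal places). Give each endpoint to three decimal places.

p̂ = 74/114 = 0.64912.
SE = √(p̂(1−p̂)/n) = √(0.227762/114) = 0.044698.
z* = 2.326 at the 98% level.
Margin of error: 2.326 × 0.044698 = 0.10397.
Interval: 0.64912 ± 0.10397 → (0.545, 0.753).

(0.545, 0.753)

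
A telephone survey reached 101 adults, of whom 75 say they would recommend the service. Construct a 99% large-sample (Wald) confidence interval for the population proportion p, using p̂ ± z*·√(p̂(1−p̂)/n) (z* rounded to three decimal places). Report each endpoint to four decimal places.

(0.6305, 0.8546)

With x = 75 successes in n = 101, p̂ = 0.74257.
Standard error of p̂: √(0.191158/101) = √0.001892651 = 0.043505.
For 99% confidence, z* = 2.576.
Margin of error: 2.576 × 0.043505 = 0.11207.
So the interval runs from 0.6305 to 0.8546.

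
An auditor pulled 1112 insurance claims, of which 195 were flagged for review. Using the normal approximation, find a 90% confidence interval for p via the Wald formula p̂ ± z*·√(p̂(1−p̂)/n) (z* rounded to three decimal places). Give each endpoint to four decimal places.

(0.1566, 0.1941)

The sample proportion is 195/1112 = 0.17536.
Standard error of p̂: √(0.144609/1112) = √0.000130044 = 0.011404.
The 90% critical value is z* = 1.645.
Margin = 1.645·0.011404 = 0.01876.
So the interval runs from 0.1566 to 0.1941.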